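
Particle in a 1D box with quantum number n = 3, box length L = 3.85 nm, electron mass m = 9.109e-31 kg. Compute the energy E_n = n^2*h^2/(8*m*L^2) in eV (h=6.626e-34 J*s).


E = n^2 * h^2 / (8 * m * L^2)
= 3^2 * (6.626e-34)^2 / (8 * 9.109e-31 * (3.85e-9)^2)
= 9 * 4.3904e-67 / (8 * 9.109e-31 * 1.4823e-17)
= 3.6582e-20 J
= 0.2283 eV

0.2283


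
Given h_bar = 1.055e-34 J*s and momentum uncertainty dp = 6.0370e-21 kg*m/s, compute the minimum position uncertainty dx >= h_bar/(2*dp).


dx = h_bar / (2 * dp)
= 1.055e-34 / (2 * 6.0370e-21)
= 1.055e-34 / 1.2074e-20
= 8.7378e-15 m

8.7378e-15


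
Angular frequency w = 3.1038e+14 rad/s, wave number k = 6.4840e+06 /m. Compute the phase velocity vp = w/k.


vp = w / k
= 3.1038e+14 / 6.4840e+06
= 4.7869e+07 m/s

4.7869e+07


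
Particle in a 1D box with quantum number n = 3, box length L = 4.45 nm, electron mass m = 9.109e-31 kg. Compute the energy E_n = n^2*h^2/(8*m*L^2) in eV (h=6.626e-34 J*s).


E = n^2 * h^2 / (8 * m * L^2)
= 3^2 * (6.626e-34)^2 / (8 * 9.109e-31 * (4.45e-9)^2)
= 9 * 4.3904e-67 / (8 * 9.109e-31 * 1.9803e-17)
= 2.7382e-20 J
= 0.1709 eV

0.1709


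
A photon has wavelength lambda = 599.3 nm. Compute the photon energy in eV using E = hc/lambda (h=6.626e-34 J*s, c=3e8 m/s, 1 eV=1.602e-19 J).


E = hc / lambda
= (6.626e-34)(3e8) / (599.3e-9)
= 1.9878e-25 / 5.9930e-07
= 3.3169e-19 J
Converting to eV: 3.3169e-19 / 1.602e-19
= 2.0705 eV

2.0705


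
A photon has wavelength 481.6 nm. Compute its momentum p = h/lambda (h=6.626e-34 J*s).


p = h / lambda
= 6.626e-34 / (481.6e-9)
= 6.626e-34 / 4.8160e-07
= 1.3758e-27 kg*m/s

1.3758e-27


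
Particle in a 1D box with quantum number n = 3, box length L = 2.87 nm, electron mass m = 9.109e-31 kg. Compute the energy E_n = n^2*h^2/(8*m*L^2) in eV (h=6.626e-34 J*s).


E = n^2 * h^2 / (8 * m * L^2)
= 3^2 * (6.626e-34)^2 / (8 * 9.109e-31 * (2.87e-9)^2)
= 9 * 4.3904e-67 / (8 * 9.109e-31 * 8.2369e-18)
= 6.5830e-20 J
= 0.4109 eV

0.4109


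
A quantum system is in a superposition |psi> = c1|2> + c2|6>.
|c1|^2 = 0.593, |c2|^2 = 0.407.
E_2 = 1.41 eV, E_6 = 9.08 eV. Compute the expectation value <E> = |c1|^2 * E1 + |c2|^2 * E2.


<E> = |c1|^2 * E1 + |c2|^2 * E2
= 0.593 * 1.41 + 0.407 * 9.08
= 0.8361 + 3.6956
= 4.5317 eV

4.5317


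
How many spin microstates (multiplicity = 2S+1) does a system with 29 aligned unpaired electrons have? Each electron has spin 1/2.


Total spin S = N * (1/2) = 29 * 0.5 = 14.5
Spin multiplicity = 2S + 1
= 2 * 14.5 + 1
= 30

30


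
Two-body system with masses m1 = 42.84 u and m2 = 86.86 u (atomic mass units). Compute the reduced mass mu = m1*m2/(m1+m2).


mu = m1 * m2 / (m1 + m2)
= 42.84 * 86.86 / (42.84 + 86.86)
= 3721.0824 / 129.7
= 28.6899 u

28.6899


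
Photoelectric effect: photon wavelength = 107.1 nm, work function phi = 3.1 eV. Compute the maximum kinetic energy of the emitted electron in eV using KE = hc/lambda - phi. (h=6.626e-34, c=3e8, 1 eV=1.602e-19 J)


E_photon = hc / lambda
= (6.626e-34)(3e8) / (107.1e-9)
= 1.8560e-18 J
= 11.5857 eV
KE = E_photon - phi
= 11.5857 - 3.1
= 8.4857 eV

8.4857


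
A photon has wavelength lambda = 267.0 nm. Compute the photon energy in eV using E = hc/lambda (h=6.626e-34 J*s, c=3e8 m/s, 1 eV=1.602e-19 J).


E = hc / lambda
= (6.626e-34)(3e8) / (267.0e-9)
= 1.9878e-25 / 2.6700e-07
= 7.4449e-19 J
Converting to eV: 7.4449e-19 / 1.602e-19
= 4.6473 eV

4.6473


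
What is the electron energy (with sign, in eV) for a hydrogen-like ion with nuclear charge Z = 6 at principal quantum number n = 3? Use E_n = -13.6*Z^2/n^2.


E_n = -13.6 * Z^2 / n^2
= -13.6 * 6^2 / 3^2
= -13.6 * 36 / 9
= -54.4 eV

-54.4


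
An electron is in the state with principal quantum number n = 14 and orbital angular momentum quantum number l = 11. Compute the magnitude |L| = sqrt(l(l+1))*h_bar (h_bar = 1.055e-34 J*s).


L = sqrt(l*(l+1)) * h_bar
= sqrt(11 * 12) * 1.055e-34
= sqrt(132) * 1.055e-34
= 11.4891 * 1.055e-34
= 1.2121e-33 J*s

1.2121e-33


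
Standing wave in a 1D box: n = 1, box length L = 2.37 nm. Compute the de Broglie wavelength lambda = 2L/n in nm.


lambda = 2L / n
= 2 * 2.37 / 1
= 4.74 / 1
= 4.74 nm

4.74


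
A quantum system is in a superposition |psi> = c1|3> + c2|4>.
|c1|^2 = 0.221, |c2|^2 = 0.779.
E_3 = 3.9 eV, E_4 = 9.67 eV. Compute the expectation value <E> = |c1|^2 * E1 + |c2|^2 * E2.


<E> = |c1|^2 * E1 + |c2|^2 * E2
= 0.221 * 3.9 + 0.779 * 9.67
= 0.8619 + 7.5329
= 8.3948 eV

8.3948


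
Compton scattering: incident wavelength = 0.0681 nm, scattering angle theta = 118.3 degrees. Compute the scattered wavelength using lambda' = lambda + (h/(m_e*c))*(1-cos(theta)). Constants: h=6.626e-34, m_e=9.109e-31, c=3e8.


Compton wavelength: h/(m_e*c) = 2.4247e-12 m
d_lambda = 2.4247e-12 * (1 - cos(118.3 deg))
= 2.4247e-12 * 1.474088
= 3.5742e-12 m = 0.003574 nm
lambda' = 0.0681 + 0.003574
= 0.071674 nm

0.071674


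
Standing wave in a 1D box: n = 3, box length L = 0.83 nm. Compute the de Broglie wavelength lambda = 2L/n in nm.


lambda = 2L / n
= 2 * 0.83 / 3
= 1.66 / 3
= 0.5533 nm

0.5533


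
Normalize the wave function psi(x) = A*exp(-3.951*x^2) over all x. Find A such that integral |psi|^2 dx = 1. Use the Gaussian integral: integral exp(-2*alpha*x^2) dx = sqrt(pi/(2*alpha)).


integral |psi|^2 dx = A^2 * sqrt(pi/(2*alpha)) = 1
A^2 = sqrt(2*alpha/pi)
= sqrt(2 * 3.951 / pi)
= 1.585965
A = sqrt(1.585965)
= 1.2594

1.2594


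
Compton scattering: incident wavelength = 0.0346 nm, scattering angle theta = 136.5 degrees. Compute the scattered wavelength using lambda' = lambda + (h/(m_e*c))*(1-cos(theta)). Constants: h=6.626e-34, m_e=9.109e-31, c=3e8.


Compton wavelength: h/(m_e*c) = 2.4247e-12 m
d_lambda = 2.4247e-12 * (1 - cos(136.5 deg))
= 2.4247e-12 * 1.725374
= 4.1835e-12 m = 0.004184 nm
lambda' = 0.0346 + 0.004184
= 0.038784 nm

0.038784


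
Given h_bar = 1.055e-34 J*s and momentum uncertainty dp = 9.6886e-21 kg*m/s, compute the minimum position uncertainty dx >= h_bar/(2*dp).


dx = h_bar / (2 * dp)
= 1.055e-34 / (2 * 9.6886e-21)
= 1.055e-34 / 1.9377e-20
= 5.4445e-15 m

5.4445e-15


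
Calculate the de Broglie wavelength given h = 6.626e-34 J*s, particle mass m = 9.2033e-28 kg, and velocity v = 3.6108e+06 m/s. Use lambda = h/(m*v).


lambda = h / (m * v)
= 6.626e-34 / (9.2033e-28 * 3.6108e+06)
= 6.626e-34 / 3.3231e-21
= 1.9939e-13 m

1.9939e-13


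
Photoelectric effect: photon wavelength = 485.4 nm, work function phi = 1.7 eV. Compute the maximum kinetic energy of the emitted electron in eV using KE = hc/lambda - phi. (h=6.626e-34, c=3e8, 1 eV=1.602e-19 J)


E_photon = hc / lambda
= (6.626e-34)(3e8) / (485.4e-9)
= 4.0952e-19 J
= 2.5563 eV
KE = E_photon - phi
= 2.5563 - 1.7
= 0.8563 eV

0.8563


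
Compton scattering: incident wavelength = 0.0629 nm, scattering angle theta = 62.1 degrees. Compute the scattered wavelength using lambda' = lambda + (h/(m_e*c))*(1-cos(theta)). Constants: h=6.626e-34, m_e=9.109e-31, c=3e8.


Compton wavelength: h/(m_e*c) = 2.4247e-12 m
d_lambda = 2.4247e-12 * (1 - cos(62.1 deg))
= 2.4247e-12 * 0.53207
= 1.2901e-12 m = 0.00129 nm
lambda' = 0.0629 + 0.00129
= 0.06419 nm

0.06419


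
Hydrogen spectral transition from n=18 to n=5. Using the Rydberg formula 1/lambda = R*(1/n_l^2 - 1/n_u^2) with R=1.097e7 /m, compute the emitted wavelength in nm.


1/lambda = R * (1/n_l^2 - 1/n_u^2)
= 1.097e7 * (1/5^2 - 1/18^2)
= 1.097e7 * (0.04 - 0.003086)
= 1.097e7 * 0.036914
= 4.0494e+05 /m
lambda = 1 / 4.0494e+05 = 2469.4896 nm

2469.4896


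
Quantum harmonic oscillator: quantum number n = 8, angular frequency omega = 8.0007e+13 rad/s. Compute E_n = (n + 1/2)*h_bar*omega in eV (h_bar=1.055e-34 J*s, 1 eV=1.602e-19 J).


E = (n + 1/2) * h_bar * omega
= (8 + 0.5) * 1.055e-34 * 8.0007e+13
= 8.5 * 8.4407e-21
= 7.1746e-20 J
= 0.4479 eV

0.4479


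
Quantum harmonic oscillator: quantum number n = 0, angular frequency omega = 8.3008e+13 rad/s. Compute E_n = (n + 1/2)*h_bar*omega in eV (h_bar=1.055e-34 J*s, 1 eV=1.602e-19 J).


E = (n + 1/2) * h_bar * omega
= (0 + 0.5) * 1.055e-34 * 8.3008e+13
= 0.5 * 8.7573e-21
= 4.3787e-21 J
= 0.0273 eV

0.0273


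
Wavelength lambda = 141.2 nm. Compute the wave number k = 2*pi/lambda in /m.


k = 2 * pi / lambda
= 6.2832 / (141.2e-9)
= 6.2832 / 1.4120e-07
= 4.4498e+07 /m

4.4498e+07


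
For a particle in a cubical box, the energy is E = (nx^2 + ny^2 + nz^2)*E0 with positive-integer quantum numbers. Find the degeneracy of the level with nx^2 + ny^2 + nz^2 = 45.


Enumerate all (nx, ny, nz) with nx^2 + ny^2 + nz^2 = 45:
(2,4,5)
(2,5,4)
(4,2,5)
(4,5,2)
(5,2,4)
(5,4,2)
Total degeneracy = 6

6


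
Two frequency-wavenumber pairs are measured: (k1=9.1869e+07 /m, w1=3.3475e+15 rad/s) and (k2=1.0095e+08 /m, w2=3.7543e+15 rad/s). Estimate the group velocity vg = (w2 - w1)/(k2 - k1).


vg = (w2 - w1) / (k2 - k1)
= (3.7543e+15 - 3.3475e+15) / (1.0095e+08 - 9.1869e+07)
= 4.0680e+14 / 9.0810e+06
= 4.4797e+07 m/s

4.4797e+07


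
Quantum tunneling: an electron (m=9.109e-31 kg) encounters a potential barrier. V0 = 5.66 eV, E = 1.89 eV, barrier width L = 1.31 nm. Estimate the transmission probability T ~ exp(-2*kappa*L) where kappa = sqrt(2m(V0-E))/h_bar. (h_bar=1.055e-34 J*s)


V0 - E = 3.77 eV = 6.0395e-19 J
kappa = sqrt(2 * m * (V0-E)) / h_bar
= sqrt(2 * 9.109e-31 * 6.0395e-19) / 1.055e-34
= 9.9426e+09 /m
2*kappa*L = 2 * 9.9426e+09 * 1.31e-9
= 26.0496
T = exp(-26.0496) = 4.861845e-12

4.861845e-12


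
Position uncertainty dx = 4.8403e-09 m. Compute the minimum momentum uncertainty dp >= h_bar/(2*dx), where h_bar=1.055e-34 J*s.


dp = h_bar / (2 * dx)
= 1.055e-34 / (2 * 4.8403e-09)
= 1.055e-34 / 9.6806e-09
= 1.0898e-26 kg*m/s

1.0898e-26


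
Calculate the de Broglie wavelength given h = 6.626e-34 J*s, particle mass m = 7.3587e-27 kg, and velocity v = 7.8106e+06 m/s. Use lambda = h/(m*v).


lambda = h / (m * v)
= 6.626e-34 / (7.3587e-27 * 7.8106e+06)
= 6.626e-34 / 5.7476e-20
= 1.1528e-14 m

1.1528e-14


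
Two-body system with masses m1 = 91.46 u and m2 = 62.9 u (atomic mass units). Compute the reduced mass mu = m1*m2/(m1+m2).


mu = m1 * m2 / (m1 + m2)
= 91.46 * 62.9 / (91.46 + 62.9)
= 5752.834 / 154.36
= 37.2689 u

37.2689


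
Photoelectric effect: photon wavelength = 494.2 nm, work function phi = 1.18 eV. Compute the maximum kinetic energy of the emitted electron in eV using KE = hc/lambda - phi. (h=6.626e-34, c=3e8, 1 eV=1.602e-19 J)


E_photon = hc / lambda
= (6.626e-34)(3e8) / (494.2e-9)
= 4.0223e-19 J
= 2.5108 eV
KE = E_photon - phi
= 2.5108 - 1.18
= 1.3308 eV

1.3308


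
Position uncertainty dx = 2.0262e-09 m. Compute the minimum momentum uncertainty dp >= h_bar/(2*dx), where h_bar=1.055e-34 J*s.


dp = h_bar / (2 * dx)
= 1.055e-34 / (2 * 2.0262e-09)
= 1.055e-34 / 4.0524e-09
= 2.6034e-26 kg*m/s

2.6034e-26


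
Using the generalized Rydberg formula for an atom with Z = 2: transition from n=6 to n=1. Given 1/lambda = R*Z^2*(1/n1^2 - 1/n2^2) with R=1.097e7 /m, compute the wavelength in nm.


1/lambda = R * Z^2 * (1/n1^2 - 1/n2^2)
= 1.097e7 * 2^2 * (1/1^2 - 1/6^2)
= 1.097e7 * 4 * (1.0 - 0.027778)
= 4.2661e+07 /m
lambda = 1 / 4.2661e+07
= 23.4406 nm

23.4406


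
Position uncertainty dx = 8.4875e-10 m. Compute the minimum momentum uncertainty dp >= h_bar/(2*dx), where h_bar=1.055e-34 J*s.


dp = h_bar / (2 * dx)
= 1.055e-34 / (2 * 8.4875e-10)
= 1.055e-34 / 1.6975e-09
= 6.2150e-26 kg*m/s

6.2150e-26


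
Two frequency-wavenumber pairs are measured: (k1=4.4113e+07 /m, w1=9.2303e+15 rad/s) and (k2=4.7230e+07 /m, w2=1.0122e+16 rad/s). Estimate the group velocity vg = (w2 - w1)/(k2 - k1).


vg = (w2 - w1) / (k2 - k1)
= (1.0122e+16 - 9.2303e+15) / (4.7230e+07 - 4.4113e+07)
= 8.9170e+14 / 3.1170e+06
= 2.8608e+08 m/s

2.8608e+08


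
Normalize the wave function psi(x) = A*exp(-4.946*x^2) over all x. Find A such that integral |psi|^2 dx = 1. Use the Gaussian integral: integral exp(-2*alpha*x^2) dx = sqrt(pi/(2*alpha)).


integral |psi|^2 dx = A^2 * sqrt(pi/(2*alpha)) = 1
A^2 = sqrt(2*alpha/pi)
= sqrt(2 * 4.946 / pi)
= 1.774464
A = sqrt(1.774464)
= 1.3321

1.3321


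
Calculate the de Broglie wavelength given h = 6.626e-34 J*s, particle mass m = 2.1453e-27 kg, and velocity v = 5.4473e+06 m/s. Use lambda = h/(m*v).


lambda = h / (m * v)
= 6.626e-34 / (2.1453e-27 * 5.4473e+06)
= 6.626e-34 / 1.1686e-20
= 5.6700e-14 m

5.6700e-14


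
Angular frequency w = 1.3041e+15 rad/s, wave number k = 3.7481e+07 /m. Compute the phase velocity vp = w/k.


vp = w / k
= 1.3041e+15 / 3.7481e+07
= 3.4794e+07 m/s

3.4794e+07


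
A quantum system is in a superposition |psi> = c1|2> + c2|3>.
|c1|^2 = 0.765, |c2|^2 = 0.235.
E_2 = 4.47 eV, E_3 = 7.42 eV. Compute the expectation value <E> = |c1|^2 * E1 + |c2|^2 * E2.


<E> = |c1|^2 * E1 + |c2|^2 * E2
= 0.765 * 4.47 + 0.235 * 7.42
= 3.4196 + 1.7437
= 5.1632 eV

5.1632


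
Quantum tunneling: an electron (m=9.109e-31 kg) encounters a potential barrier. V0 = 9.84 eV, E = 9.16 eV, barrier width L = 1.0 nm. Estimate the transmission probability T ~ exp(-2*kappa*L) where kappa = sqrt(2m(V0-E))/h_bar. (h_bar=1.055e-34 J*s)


V0 - E = 0.68 eV = 1.0894e-19 J
kappa = sqrt(2 * m * (V0-E)) / h_bar
= sqrt(2 * 9.109e-31 * 1.0894e-19) / 1.055e-34
= 4.2226e+09 /m
2*kappa*L = 2 * 4.2226e+09 * 1.0e-9
= 8.4453
T = exp(-8.4453) = 2.149143e-04

2.149143e-04


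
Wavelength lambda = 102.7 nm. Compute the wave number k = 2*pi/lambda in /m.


k = 2 * pi / lambda
= 6.2832 / (102.7e-9)
= 6.2832 / 1.0270e-07
= 6.1180e+07 /m

6.1180e+07


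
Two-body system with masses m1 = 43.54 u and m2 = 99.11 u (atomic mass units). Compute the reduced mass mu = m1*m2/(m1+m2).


mu = m1 * m2 / (m1 + m2)
= 43.54 * 99.11 / (43.54 + 99.11)
= 4315.2494 / 142.65
= 30.2506 u

30.2506


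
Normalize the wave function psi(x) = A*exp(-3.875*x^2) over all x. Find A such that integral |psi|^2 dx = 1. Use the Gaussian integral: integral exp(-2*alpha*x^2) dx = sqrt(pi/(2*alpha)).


integral |psi|^2 dx = A^2 * sqrt(pi/(2*alpha)) = 1
A^2 = sqrt(2*alpha/pi)
= sqrt(2 * 3.875 / pi)
= 1.570637
A = sqrt(1.570637)
= 1.2533

1.2533


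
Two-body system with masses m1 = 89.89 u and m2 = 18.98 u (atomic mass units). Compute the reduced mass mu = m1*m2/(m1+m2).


mu = m1 * m2 / (m1 + m2)
= 89.89 * 18.98 / (89.89 + 18.98)
= 1706.1122 / 108.87
= 15.6711 u

15.6711


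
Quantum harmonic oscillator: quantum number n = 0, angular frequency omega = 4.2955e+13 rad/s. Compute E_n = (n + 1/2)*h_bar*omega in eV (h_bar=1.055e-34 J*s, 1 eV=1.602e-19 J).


E = (n + 1/2) * h_bar * omega
= (0 + 0.5) * 1.055e-34 * 4.2955e+13
= 0.5 * 4.5318e-21
= 2.2659e-21 J
= 0.0141 eV

0.0141


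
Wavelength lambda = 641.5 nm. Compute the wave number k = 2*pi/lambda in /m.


k = 2 * pi / lambda
= 6.2832 / (641.5e-9)
= 6.2832 / 6.4150e-07
= 9.7945e+06 /m

9.7945e+06


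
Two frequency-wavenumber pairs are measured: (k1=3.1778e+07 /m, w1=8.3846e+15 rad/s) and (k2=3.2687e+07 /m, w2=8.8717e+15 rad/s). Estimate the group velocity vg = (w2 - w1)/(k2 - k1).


vg = (w2 - w1) / (k2 - k1)
= (8.8717e+15 - 8.3846e+15) / (3.2687e+07 - 3.1778e+07)
= 4.8710e+14 / 9.0900e+05
= 5.3586e+08 m/s

5.3586e+08


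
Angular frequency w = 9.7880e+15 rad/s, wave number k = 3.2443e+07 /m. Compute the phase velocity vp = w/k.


vp = w / k
= 9.7880e+15 / 3.2443e+07
= 3.0170e+08 m/s

3.0170e+08


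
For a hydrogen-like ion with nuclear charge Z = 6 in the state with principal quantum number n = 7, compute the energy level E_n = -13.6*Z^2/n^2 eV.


E_n = -13.6 * Z^2 / n^2
= -13.6 * 6^2 / 7^2
= -13.6 * 36 / 49
= -9.9918 eV

-9.9918


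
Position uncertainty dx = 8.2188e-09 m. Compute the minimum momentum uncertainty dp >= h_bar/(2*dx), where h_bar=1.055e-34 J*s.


dp = h_bar / (2 * dx)
= 1.055e-34 / (2 * 8.2188e-09)
= 1.055e-34 / 1.6438e-08
= 6.4182e-27 kg*m/s

6.4182e-27


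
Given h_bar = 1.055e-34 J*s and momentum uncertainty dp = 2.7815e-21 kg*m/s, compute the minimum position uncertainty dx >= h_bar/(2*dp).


dx = h_bar / (2 * dp)
= 1.055e-34 / (2 * 2.7815e-21)
= 1.055e-34 / 5.5630e-21
= 1.8965e-14 m

1.8965e-14


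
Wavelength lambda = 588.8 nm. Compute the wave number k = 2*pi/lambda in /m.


k = 2 * pi / lambda
= 6.2832 / (588.8e-9)
= 6.2832 / 5.8880e-07
= 1.0671e+07 /m

1.0671e+07


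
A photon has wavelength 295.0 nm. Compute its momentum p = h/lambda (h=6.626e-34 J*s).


p = h / lambda
= 6.626e-34 / (295.0e-9)
= 6.626e-34 / 2.9500e-07
= 2.2461e-27 kg*m/s

2.2461e-27


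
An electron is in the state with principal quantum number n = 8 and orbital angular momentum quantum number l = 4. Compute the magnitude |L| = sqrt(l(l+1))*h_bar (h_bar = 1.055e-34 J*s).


L = sqrt(l*(l+1)) * h_bar
= sqrt(4 * 5) * 1.055e-34
= sqrt(20) * 1.055e-34
= 4.4721 * 1.055e-34
= 4.7181e-34 J*s

4.7181e-34


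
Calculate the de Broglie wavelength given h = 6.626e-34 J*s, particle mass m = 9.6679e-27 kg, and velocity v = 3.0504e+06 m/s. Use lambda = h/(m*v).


lambda = h / (m * v)
= 6.626e-34 / (9.6679e-27 * 3.0504e+06)
= 6.626e-34 / 2.9491e-20
= 2.2468e-14 m

2.2468e-14


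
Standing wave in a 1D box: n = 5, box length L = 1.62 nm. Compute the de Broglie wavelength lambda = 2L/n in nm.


lambda = 2L / n
= 2 * 1.62 / 5
= 3.24 / 5
= 0.648 nm

0.648


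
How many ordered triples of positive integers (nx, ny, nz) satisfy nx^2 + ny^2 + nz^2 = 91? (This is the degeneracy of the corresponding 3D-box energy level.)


Enumerate all (nx, ny, nz) with nx^2 + ny^2 + nz^2 = 91:
(1,3,9)
(1,9,3)
(3,1,9)
(3,9,1)
(9,1,3)
(9,3,1)
Total degeneracy = 6

6


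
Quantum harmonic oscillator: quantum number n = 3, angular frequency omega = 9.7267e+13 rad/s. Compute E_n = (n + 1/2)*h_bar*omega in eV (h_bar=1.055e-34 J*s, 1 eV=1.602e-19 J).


E = (n + 1/2) * h_bar * omega
= (3 + 0.5) * 1.055e-34 * 9.7267e+13
= 3.5 * 1.0262e-20
= 3.5916e-20 J
= 0.2242 eV

0.2242


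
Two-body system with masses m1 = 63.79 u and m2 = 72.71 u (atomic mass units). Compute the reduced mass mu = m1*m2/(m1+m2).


mu = m1 * m2 / (m1 + m2)
= 63.79 * 72.71 / (63.79 + 72.71)
= 4638.1709 / 136.5
= 33.9793 u

33.9793


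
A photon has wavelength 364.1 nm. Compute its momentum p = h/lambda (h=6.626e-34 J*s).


p = h / lambda
= 6.626e-34 / (364.1e-9)
= 6.626e-34 / 3.6410e-07
= 1.8198e-27 kg*m/s

1.8198e-27


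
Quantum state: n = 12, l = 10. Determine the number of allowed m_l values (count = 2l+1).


m_l ranges from -l to +l in integer steps
So m_l goes from -10 to +10
Count = 2l + 1 = 2*10 + 1
= 21

21


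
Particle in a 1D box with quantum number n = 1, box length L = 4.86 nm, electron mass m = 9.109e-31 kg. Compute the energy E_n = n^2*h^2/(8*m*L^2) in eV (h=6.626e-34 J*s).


E = n^2 * h^2 / (8 * m * L^2)
= 1^2 * (6.626e-34)^2 / (8 * 9.109e-31 * (4.86e-9)^2)
= 1 * 4.3904e-67 / (8 * 9.109e-31 * 2.3620e-17)
= 2.5508e-21 J
= 0.0159 eV

0.0159


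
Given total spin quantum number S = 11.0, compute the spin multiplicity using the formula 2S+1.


Spin multiplicity = 2S + 1
= 2 * 11.0 + 1
= 22.0 + 1
= 23

23


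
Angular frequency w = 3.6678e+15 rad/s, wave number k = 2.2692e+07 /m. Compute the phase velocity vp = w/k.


vp = w / k
= 3.6678e+15 / 2.2692e+07
= 1.6163e+08 m/s

1.6163e+08


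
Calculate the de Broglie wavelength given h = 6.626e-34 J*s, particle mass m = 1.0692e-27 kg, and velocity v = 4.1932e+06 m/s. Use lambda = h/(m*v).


lambda = h / (m * v)
= 6.626e-34 / (1.0692e-27 * 4.1932e+06)
= 6.626e-34 / 4.4834e-21
= 1.4779e-13 m

1.4779e-13


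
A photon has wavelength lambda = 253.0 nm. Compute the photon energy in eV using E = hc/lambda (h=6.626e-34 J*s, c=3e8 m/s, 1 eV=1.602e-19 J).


E = hc / lambda
= (6.626e-34)(3e8) / (253.0e-9)
= 1.9878e-25 / 2.5300e-07
= 7.8569e-19 J
Converting to eV: 7.8569e-19 / 1.602e-19
= 4.9044 eV

4.9044


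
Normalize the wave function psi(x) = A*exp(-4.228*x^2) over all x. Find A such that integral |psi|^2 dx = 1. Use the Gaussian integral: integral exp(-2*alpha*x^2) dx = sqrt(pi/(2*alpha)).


integral |psi|^2 dx = A^2 * sqrt(pi/(2*alpha)) = 1
A^2 = sqrt(2*alpha/pi)
= sqrt(2 * 4.228 / pi)
= 1.640618
A = sqrt(1.640618)
= 1.2809

1.2809


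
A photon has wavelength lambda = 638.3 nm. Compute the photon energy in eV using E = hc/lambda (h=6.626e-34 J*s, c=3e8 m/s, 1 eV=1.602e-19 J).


E = hc / lambda
= (6.626e-34)(3e8) / (638.3e-9)
= 1.9878e-25 / 6.3830e-07
= 3.1142e-19 J
Converting to eV: 3.1142e-19 / 1.602e-19
= 1.944 eV

1.944


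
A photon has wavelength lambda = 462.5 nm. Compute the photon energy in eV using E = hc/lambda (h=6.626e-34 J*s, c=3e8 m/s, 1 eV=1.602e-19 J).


E = hc / lambda
= (6.626e-34)(3e8) / (462.5e-9)
= 1.9878e-25 / 4.6250e-07
= 4.2979e-19 J
Converting to eV: 4.2979e-19 / 1.602e-19
= 2.6829 eV

2.6829


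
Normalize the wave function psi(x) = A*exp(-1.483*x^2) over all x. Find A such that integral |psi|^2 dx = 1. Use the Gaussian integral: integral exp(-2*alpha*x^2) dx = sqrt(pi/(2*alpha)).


integral |psi|^2 dx = A^2 * sqrt(pi/(2*alpha)) = 1
A^2 = sqrt(2*alpha/pi)
= sqrt(2 * 1.483 / pi)
= 0.971652
A = sqrt(0.971652)
= 0.9857

0.9857


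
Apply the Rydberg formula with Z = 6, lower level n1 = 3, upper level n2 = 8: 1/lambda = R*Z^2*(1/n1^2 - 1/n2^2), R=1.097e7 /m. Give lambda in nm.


1/lambda = R * Z^2 * (1/n1^2 - 1/n2^2)
= 1.097e7 * 6^2 * (1/3^2 - 1/8^2)
= 1.097e7 * 36 * (0.111111 - 0.015625)
= 3.7709e+07 /m
lambda = 1 / 3.7709e+07
= 26.5186 nm

26.5186


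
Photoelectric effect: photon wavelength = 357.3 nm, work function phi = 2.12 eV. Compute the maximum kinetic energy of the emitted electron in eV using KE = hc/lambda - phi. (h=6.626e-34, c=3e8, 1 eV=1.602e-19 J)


E_photon = hc / lambda
= (6.626e-34)(3e8) / (357.3e-9)
= 5.5634e-19 J
= 3.4728 eV
KE = E_photon - phi
= 3.4728 - 2.12
= 1.3528 eV

1.3528


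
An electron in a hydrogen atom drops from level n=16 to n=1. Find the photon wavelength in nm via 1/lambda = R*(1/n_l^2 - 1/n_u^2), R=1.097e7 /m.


1/lambda = R * (1/n_l^2 - 1/n_u^2)
= 1.097e7 * (1/1^2 - 1/16^2)
= 1.097e7 * (1.0 - 0.003906)
= 1.097e7 * 0.996094
= 1.0927e+07 /m
lambda = 1 / 1.0927e+07 = 91.5152 nm

91.5152


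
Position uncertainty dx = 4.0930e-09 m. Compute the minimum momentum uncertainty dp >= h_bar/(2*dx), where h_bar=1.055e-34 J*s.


dp = h_bar / (2 * dx)
= 1.055e-34 / (2 * 4.0930e-09)
= 1.055e-34 / 8.1860e-09
= 1.2888e-26 kg*m/s

1.2888e-26


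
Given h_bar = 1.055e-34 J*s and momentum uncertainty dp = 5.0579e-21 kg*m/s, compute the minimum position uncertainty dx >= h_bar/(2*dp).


dx = h_bar / (2 * dp)
= 1.055e-34 / (2 * 5.0579e-21)
= 1.055e-34 / 1.0116e-20
= 1.0429e-14 m

1.0429e-14


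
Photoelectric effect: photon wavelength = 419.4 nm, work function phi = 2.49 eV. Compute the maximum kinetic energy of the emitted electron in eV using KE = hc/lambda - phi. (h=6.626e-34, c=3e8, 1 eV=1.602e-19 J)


E_photon = hc / lambda
= (6.626e-34)(3e8) / (419.4e-9)
= 4.7396e-19 J
= 2.9586 eV
KE = E_photon - phi
= 2.9586 - 2.49
= 0.4686 eV

0.4686


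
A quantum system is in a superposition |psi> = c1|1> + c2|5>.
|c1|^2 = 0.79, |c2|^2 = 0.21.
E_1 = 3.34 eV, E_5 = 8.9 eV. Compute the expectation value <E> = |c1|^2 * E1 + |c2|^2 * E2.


<E> = |c1|^2 * E1 + |c2|^2 * E2
= 0.79 * 3.34 + 0.21 * 8.9
= 2.6386 + 1.869
= 4.5076 eV

4.5076


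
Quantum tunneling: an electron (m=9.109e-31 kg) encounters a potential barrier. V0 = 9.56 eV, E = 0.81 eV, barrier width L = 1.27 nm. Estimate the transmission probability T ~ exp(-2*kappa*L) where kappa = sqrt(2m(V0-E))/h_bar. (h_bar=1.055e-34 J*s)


V0 - E = 8.75 eV = 1.4018e-18 J
kappa = sqrt(2 * m * (V0-E)) / h_bar
= sqrt(2 * 9.109e-31 * 1.4018e-18) / 1.055e-34
= 1.5147e+10 /m
2*kappa*L = 2 * 1.5147e+10 * 1.27e-9
= 38.474
T = exp(-38.474) = 1.954211e-17

1.954211e-17


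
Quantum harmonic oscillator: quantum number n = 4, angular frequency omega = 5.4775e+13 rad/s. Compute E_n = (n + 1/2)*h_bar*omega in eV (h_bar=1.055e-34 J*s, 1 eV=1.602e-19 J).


E = (n + 1/2) * h_bar * omega
= (4 + 0.5) * 1.055e-34 * 5.4775e+13
= 4.5 * 5.7788e-21
= 2.6004e-20 J
= 0.1623 eV

0.1623


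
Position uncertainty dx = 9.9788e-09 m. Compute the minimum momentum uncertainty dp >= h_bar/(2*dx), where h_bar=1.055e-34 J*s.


dp = h_bar / (2 * dx)
= 1.055e-34 / (2 * 9.9788e-09)
= 1.055e-34 / 1.9958e-08
= 5.2862e-27 kg*m/s

5.2862e-27


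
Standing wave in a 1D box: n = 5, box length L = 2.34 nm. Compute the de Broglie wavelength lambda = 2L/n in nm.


lambda = 2L / n
= 2 * 2.34 / 5
= 4.68 / 5
= 0.936 nm

0.936


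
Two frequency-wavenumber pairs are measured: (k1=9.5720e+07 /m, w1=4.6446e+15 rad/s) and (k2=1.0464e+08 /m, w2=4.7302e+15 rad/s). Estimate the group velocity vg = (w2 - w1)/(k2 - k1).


vg = (w2 - w1) / (k2 - k1)
= (4.7302e+15 - 4.6446e+15) / (1.0464e+08 - 9.5720e+07)
= 8.5600e+13 / 8.9200e+06
= 9.5964e+06 m/s

9.5964e+06


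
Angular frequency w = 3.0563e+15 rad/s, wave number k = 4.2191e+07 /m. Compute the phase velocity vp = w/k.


vp = w / k
= 3.0563e+15 / 4.2191e+07
= 7.2440e+07 m/s

7.2440e+07


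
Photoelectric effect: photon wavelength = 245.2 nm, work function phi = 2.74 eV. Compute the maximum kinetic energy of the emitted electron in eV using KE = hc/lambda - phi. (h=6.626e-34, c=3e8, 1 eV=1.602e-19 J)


E_photon = hc / lambda
= (6.626e-34)(3e8) / (245.2e-9)
= 8.1069e-19 J
= 5.0605 eV
KE = E_photon - phi
= 5.0605 - 2.74
= 2.3205 eV

2.3205


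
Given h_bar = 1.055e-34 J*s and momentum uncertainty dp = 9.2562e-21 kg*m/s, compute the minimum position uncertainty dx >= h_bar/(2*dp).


dx = h_bar / (2 * dp)
= 1.055e-34 / (2 * 9.2562e-21)
= 1.055e-34 / 1.8512e-20
= 5.6989e-15 m

5.6989e-15


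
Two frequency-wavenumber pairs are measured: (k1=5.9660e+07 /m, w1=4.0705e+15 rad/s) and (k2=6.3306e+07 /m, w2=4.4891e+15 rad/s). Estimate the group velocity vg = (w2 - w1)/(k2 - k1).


vg = (w2 - w1) / (k2 - k1)
= (4.4891e+15 - 4.0705e+15) / (6.3306e+07 - 5.9660e+07)
= 4.1860e+14 / 3.6460e+06
= 1.1481e+08 m/s

1.1481e+08


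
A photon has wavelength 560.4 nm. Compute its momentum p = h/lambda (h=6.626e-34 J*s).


p = h / lambda
= 6.626e-34 / (560.4e-9)
= 6.626e-34 / 5.6040e-07
= 1.1824e-27 kg*m/s

1.1824e-27


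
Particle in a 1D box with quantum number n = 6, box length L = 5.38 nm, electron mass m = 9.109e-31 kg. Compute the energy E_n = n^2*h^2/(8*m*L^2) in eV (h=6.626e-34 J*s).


E = n^2 * h^2 / (8 * m * L^2)
= 6^2 * (6.626e-34)^2 / (8 * 9.109e-31 * (5.38e-9)^2)
= 36 * 4.3904e-67 / (8 * 9.109e-31 * 2.8944e-17)
= 7.4934e-20 J
= 0.4678 eV

0.4678


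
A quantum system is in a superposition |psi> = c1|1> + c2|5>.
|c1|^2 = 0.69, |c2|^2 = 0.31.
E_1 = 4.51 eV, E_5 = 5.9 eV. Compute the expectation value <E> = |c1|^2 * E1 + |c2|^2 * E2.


<E> = |c1|^2 * E1 + |c2|^2 * E2
= 0.69 * 4.51 + 0.31 * 5.9
= 3.1119 + 1.829
= 4.9409 eV

4.9409


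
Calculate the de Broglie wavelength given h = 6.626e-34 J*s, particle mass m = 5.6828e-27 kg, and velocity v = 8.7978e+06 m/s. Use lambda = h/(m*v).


lambda = h / (m * v)
= 6.626e-34 / (5.6828e-27 * 8.7978e+06)
= 6.626e-34 / 4.9996e-20
= 1.3253e-14 m

1.3253e-14


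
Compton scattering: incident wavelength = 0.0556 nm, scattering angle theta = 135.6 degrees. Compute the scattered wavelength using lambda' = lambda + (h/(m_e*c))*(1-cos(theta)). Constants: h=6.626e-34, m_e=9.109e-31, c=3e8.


Compton wavelength: h/(m_e*c) = 2.4247e-12 m
d_lambda = 2.4247e-12 * (1 - cos(135.6 deg))
= 2.4247e-12 * 1.714473
= 4.1571e-12 m = 0.004157 nm
lambda' = 0.0556 + 0.004157
= 0.059757 nm

0.059757


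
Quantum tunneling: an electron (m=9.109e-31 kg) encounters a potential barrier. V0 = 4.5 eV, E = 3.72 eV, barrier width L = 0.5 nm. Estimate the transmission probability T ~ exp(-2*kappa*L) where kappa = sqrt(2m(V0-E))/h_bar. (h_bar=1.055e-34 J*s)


V0 - E = 0.78 eV = 1.2496e-19 J
kappa = sqrt(2 * m * (V0-E)) / h_bar
= sqrt(2 * 9.109e-31 * 1.2496e-19) / 1.055e-34
= 4.5225e+09 /m
2*kappa*L = 2 * 4.5225e+09 * 0.5e-9
= 4.5225
T = exp(-4.5225) = 1.086208e-02

1.086208e-02


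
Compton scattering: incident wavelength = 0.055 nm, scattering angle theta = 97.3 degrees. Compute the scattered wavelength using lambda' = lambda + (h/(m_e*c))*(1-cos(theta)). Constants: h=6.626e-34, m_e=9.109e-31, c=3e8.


Compton wavelength: h/(m_e*c) = 2.4247e-12 m
d_lambda = 2.4247e-12 * (1 - cos(97.3 deg))
= 2.4247e-12 * 1.127065
= 2.7328e-12 m = 0.002733 nm
lambda' = 0.055 + 0.002733
= 0.057733 nm

0.057733


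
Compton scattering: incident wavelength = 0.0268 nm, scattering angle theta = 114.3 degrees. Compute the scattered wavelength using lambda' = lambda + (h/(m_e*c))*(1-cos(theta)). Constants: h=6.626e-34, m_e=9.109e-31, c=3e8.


Compton wavelength: h/(m_e*c) = 2.4247e-12 m
d_lambda = 2.4247e-12 * (1 - cos(114.3 deg))
= 2.4247e-12 * 1.411514
= 3.4225e-12 m = 0.003423 nm
lambda' = 0.0268 + 0.003423
= 0.030223 nm

0.030223


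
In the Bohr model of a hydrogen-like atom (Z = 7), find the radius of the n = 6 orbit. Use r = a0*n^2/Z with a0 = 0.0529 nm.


r = a0 * n^2 / Z
= 0.0529 * 6^2 / 7
= 0.0529 * 36 / 7
= 0.2721 nm

0.2721


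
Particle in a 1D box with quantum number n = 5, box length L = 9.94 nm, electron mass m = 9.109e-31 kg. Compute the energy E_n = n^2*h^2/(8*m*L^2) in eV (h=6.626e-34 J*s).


E = n^2 * h^2 / (8 * m * L^2)
= 5^2 * (6.626e-34)^2 / (8 * 9.109e-31 * (9.94e-9)^2)
= 25 * 4.3904e-67 / (8 * 9.109e-31 * 9.8804e-17)
= 1.5244e-20 J
= 0.0952 eV

0.0952


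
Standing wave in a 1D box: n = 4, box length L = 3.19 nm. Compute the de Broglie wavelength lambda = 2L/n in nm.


lambda = 2L / n
= 2 * 3.19 / 4
= 6.38 / 4
= 1.595 nm

1.595


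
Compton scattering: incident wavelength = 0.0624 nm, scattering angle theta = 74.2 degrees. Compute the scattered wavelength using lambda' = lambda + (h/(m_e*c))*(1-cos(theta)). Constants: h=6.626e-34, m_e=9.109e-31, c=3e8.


Compton wavelength: h/(m_e*c) = 2.4247e-12 m
d_lambda = 2.4247e-12 * (1 - cos(74.2 deg))
= 2.4247e-12 * 0.72772
= 1.7645e-12 m = 0.001765 nm
lambda' = 0.0624 + 0.001765
= 0.064165 nm

0.064165


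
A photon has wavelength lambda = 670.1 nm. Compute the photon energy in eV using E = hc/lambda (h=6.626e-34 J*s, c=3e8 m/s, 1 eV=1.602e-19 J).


E = hc / lambda
= (6.626e-34)(3e8) / (670.1e-9)
= 1.9878e-25 / 6.7010e-07
= 2.9664e-19 J
Converting to eV: 2.9664e-19 / 1.602e-19
= 1.8517 eV

1.8517


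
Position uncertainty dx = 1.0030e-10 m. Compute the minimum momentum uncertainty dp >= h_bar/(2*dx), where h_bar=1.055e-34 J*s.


dp = h_bar / (2 * dx)
= 1.055e-34 / (2 * 1.0030e-10)
= 1.055e-34 / 2.0060e-10
= 5.2592e-25 kg*m/s

5.2592e-25


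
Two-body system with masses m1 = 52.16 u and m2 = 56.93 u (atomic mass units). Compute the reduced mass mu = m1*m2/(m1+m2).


mu = m1 * m2 / (m1 + m2)
= 52.16 * 56.93 / (52.16 + 56.93)
= 2969.4688 / 109.09
= 27.2204 u

27.2204


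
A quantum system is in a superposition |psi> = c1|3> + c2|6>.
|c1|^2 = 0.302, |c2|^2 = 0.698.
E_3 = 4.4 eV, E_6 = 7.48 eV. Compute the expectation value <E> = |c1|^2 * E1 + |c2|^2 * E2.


<E> = |c1|^2 * E1 + |c2|^2 * E2
= 0.302 * 4.4 + 0.698 * 7.48
= 1.3288 + 5.221
= 6.5498 eV

6.5498


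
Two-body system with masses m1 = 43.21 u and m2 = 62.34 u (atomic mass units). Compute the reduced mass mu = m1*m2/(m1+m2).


mu = m1 * m2 / (m1 + m2)
= 43.21 * 62.34 / (43.21 + 62.34)
= 2693.7114 / 105.55
= 25.5207 u

25.5207


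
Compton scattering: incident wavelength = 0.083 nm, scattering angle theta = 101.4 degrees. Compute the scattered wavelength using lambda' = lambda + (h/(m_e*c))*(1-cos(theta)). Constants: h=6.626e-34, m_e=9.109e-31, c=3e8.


Compton wavelength: h/(m_e*c) = 2.4247e-12 m
d_lambda = 2.4247e-12 * (1 - cos(101.4 deg))
= 2.4247e-12 * 1.197657
= 2.9040e-12 m = 0.002904 nm
lambda' = 0.083 + 0.002904
= 0.085904 nm

0.085904


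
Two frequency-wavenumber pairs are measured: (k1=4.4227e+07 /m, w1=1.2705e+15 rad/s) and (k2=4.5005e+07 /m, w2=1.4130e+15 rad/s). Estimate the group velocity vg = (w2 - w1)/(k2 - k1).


vg = (w2 - w1) / (k2 - k1)
= (1.4130e+15 - 1.2705e+15) / (4.5005e+07 - 4.4227e+07)
= 1.4250e+14 / 7.7800e+05
= 1.8316e+08 m/s

1.8316e+08


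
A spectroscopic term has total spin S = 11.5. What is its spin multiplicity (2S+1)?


Spin multiplicity = 2S + 1
= 2 * 11.5 + 1
= 23.0 + 1
= 24

24


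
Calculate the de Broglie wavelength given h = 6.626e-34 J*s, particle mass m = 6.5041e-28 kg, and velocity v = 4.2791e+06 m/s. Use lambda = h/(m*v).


lambda = h / (m * v)
= 6.626e-34 / (6.5041e-28 * 4.2791e+06)
= 6.626e-34 / 2.7832e-21
= 2.3807e-13 m

2.3807e-13


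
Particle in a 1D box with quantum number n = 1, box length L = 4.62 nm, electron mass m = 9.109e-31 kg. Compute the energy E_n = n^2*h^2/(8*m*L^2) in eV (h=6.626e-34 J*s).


E = n^2 * h^2 / (8 * m * L^2)
= 1^2 * (6.626e-34)^2 / (8 * 9.109e-31 * (4.62e-9)^2)
= 1 * 4.3904e-67 / (8 * 9.109e-31 * 2.1344e-17)
= 2.8227e-21 J
= 0.0176 eV

0.0176


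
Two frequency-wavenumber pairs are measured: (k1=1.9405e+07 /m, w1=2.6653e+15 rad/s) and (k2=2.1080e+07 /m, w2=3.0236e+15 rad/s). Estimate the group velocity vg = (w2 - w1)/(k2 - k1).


vg = (w2 - w1) / (k2 - k1)
= (3.0236e+15 - 2.6653e+15) / (2.1080e+07 - 1.9405e+07)
= 3.5830e+14 / 1.6750e+06
= 2.1391e+08 m/s

2.1391e+08


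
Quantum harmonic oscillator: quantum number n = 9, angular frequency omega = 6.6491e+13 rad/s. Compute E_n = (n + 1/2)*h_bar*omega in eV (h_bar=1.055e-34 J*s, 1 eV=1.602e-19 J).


E = (n + 1/2) * h_bar * omega
= (9 + 0.5) * 1.055e-34 * 6.6491e+13
= 9.5 * 7.0148e-21
= 6.6641e-20 J
= 0.416 eV

0.416


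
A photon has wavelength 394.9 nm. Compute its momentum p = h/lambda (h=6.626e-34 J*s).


p = h / lambda
= 6.626e-34 / (394.9e-9)
= 6.626e-34 / 3.9490e-07
= 1.6779e-27 kg*m/s

1.6779e-27


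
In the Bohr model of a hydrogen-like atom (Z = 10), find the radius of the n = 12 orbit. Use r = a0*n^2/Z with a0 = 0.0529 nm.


r = a0 * n^2 / Z
= 0.0529 * 12^2 / 10
= 0.0529 * 144 / 10
= 0.7618 nm

0.7618


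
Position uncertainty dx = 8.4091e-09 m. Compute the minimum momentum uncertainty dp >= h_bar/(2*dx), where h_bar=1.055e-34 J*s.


dp = h_bar / (2 * dx)
= 1.055e-34 / (2 * 8.4091e-09)
= 1.055e-34 / 1.6818e-08
= 6.2730e-27 kg*m/s

6.2730e-27


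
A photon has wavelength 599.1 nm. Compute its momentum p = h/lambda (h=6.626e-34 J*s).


p = h / lambda
= 6.626e-34 / (599.1e-9)
= 6.626e-34 / 5.9910e-07
= 1.1060e-27 kg*m/s

1.1060e-27


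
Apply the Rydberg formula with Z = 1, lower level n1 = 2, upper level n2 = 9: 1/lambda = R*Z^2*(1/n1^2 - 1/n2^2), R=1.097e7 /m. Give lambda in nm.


1/lambda = R * Z^2 * (1/n1^2 - 1/n2^2)
= 1.097e7 * 1^2 * (1/2^2 - 1/9^2)
= 1.097e7 * 1 * (0.25 - 0.012346)
= 2.6071e+06 /m
lambda = 1 / 2.6071e+06
= 383.5727 nm

383.5727


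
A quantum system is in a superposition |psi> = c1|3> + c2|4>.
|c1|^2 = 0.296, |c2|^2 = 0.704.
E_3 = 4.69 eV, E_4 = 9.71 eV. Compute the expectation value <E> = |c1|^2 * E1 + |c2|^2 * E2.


<E> = |c1|^2 * E1 + |c2|^2 * E2
= 0.296 * 4.69 + 0.704 * 9.71
= 1.3882 + 6.8358
= 8.2241 eV

8.2241


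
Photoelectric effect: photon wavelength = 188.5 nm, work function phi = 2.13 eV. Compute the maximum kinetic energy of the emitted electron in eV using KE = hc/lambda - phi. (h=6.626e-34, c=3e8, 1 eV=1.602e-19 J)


E_photon = hc / lambda
= (6.626e-34)(3e8) / (188.5e-9)
= 1.0545e-18 J
= 6.5826 eV
KE = E_photon - phi
= 6.5826 - 2.13
= 4.4526 eV

4.4526


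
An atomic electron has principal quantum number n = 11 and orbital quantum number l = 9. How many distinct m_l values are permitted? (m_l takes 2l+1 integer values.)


m_l ranges from -l to +l in integer steps
So m_l goes from -9 to +9
Count = 2l + 1 = 2*9 + 1
= 19

19


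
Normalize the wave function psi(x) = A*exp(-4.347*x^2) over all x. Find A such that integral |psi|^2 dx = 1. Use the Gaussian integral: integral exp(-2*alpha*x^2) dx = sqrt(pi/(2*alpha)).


integral |psi|^2 dx = A^2 * sqrt(pi/(2*alpha)) = 1
A^2 = sqrt(2*alpha/pi)
= sqrt(2 * 4.347 / pi)
= 1.663546
A = sqrt(1.663546)
= 1.2898

1.2898


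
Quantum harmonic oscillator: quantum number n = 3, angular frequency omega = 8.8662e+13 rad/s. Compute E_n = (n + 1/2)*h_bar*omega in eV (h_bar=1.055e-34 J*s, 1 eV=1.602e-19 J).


E = (n + 1/2) * h_bar * omega
= (3 + 0.5) * 1.055e-34 * 8.8662e+13
= 3.5 * 9.3538e-21
= 3.2738e-20 J
= 0.2044 eV

0.2044


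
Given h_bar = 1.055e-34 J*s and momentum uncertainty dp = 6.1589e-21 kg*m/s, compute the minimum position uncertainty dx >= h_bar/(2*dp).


dx = h_bar / (2 * dp)
= 1.055e-34 / (2 * 6.1589e-21)
= 1.055e-34 / 1.2318e-20
= 8.5648e-15 m

8.5648e-15


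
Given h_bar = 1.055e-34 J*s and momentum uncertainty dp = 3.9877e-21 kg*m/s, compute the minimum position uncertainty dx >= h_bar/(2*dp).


dx = h_bar / (2 * dp)
= 1.055e-34 / (2 * 3.9877e-21)
= 1.055e-34 / 7.9754e-21
= 1.3228e-14 m

1.3228e-14


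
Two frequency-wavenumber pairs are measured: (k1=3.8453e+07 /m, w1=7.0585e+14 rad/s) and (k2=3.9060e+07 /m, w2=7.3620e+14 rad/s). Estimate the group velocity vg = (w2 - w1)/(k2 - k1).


vg = (w2 - w1) / (k2 - k1)
= (7.3620e+14 - 7.0585e+14) / (3.9060e+07 - 3.8453e+07)
= 3.0350e+13 / 6.0700e+05
= 5.0000e+07 m/s

5.0000e+07


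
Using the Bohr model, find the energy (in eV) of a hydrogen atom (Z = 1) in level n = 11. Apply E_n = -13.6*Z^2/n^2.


E_n = -13.6 * Z^2 / n^2
= -13.6 * 1^2 / 11^2
= -13.6 * 1 / 121
= -0.1124 eV

-0.1124


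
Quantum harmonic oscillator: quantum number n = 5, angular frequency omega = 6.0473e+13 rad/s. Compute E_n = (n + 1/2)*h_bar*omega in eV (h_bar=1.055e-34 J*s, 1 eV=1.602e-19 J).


E = (n + 1/2) * h_bar * omega
= (5 + 0.5) * 1.055e-34 * 6.0473e+13
= 5.5 * 6.3799e-21
= 3.5089e-20 J
= 0.219 eV

0.219


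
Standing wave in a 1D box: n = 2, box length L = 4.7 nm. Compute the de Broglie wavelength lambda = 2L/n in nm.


lambda = 2L / n
= 2 * 4.7 / 2
= 9.4 / 2
= 4.7 nm

4.7


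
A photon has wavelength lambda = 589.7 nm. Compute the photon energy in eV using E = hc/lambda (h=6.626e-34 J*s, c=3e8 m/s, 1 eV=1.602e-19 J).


E = hc / lambda
= (6.626e-34)(3e8) / (589.7e-9)
= 1.9878e-25 / 5.8970e-07
= 3.3709e-19 J
Converting to eV: 3.3709e-19 / 1.602e-19
= 2.1042 eV

2.1042


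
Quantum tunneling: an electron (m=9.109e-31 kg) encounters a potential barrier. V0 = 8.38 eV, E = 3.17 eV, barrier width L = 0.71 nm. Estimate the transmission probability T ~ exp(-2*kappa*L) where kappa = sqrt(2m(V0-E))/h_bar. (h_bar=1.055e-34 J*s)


V0 - E = 5.21 eV = 8.3464e-19 J
kappa = sqrt(2 * m * (V0-E)) / h_bar
= sqrt(2 * 9.109e-31 * 8.3464e-19) / 1.055e-34
= 1.1688e+10 /m
2*kappa*L = 2 * 1.1688e+10 * 0.71e-9
= 16.5973
T = exp(-16.5973) = 6.193018e-08

6.193018e-08


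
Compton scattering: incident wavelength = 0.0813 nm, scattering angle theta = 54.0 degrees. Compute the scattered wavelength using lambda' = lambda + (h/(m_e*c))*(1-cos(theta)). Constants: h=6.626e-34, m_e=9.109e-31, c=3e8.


Compton wavelength: h/(m_e*c) = 2.4247e-12 m
d_lambda = 2.4247e-12 * (1 - cos(54.0 deg))
= 2.4247e-12 * 0.412215
= 9.9950e-13 m = 0.001 nm
lambda' = 0.0813 + 0.001
= 0.0823 nm

0.0823


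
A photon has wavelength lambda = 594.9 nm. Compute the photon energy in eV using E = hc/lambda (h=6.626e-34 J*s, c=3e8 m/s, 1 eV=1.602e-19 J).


E = hc / lambda
= (6.626e-34)(3e8) / (594.9e-9)
= 1.9878e-25 / 5.9490e-07
= 3.3414e-19 J
Converting to eV: 3.3414e-19 / 1.602e-19
= 2.0858 eV

2.0858


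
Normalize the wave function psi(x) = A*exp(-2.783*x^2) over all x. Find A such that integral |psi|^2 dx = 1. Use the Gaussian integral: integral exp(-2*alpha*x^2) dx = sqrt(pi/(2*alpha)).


integral |psi|^2 dx = A^2 * sqrt(pi/(2*alpha)) = 1
A^2 = sqrt(2*alpha/pi)
= sqrt(2 * 2.783 / pi)
= 1.331057
A = sqrt(1.331057)
= 1.1537

1.1537


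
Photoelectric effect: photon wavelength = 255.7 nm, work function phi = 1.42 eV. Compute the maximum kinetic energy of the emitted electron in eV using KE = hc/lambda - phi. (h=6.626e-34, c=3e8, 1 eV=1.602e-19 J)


E_photon = hc / lambda
= (6.626e-34)(3e8) / (255.7e-9)
= 7.7740e-19 J
= 4.8527 eV
KE = E_photon - phi
= 4.8527 - 1.42
= 3.4327 eV

3.4327
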